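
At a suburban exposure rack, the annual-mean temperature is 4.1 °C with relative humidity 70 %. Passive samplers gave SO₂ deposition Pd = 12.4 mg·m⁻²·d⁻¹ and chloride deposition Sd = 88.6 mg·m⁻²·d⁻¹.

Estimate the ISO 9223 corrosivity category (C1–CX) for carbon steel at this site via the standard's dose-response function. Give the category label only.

C3

carbon steel: T≤10 °C ⇒ hinge +0.150·(4.1−10) = -0.8850
  sulphur-dioxide contribution → 10.97 μm/a
  chloride contribution → 19.52 μm/a
  ⇒ r_corr(carbon steel) = 30.49 μm/a
ISO 9223 Table 2 (carbon steel): 25 < 30.5 ≤ 50 μm/a ⇒ C3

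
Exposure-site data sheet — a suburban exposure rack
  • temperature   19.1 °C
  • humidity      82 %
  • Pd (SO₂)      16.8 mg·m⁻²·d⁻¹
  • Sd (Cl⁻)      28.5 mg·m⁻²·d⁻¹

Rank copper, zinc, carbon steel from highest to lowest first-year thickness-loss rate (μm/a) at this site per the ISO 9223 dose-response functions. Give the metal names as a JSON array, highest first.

["carbon steel", "zinc", "copper"]

copper: temperature factor f = -0.080·(9.1) = -0.7280
  SO₂ term: 0.0053·16.8^0.26·exp(0.059·82-0.7280) = 0.6727
  Sd branch = 0.01025·Sd^0.27·e^(0.036·RH+0.049·T) = 1.236 μm/a
  sum: 0.6727 + 1.236 → r_corr = 1.909 μm/a
zinc: f(T) = -0.071·(T−10) [T>10 °C] = -0.6461
  Pd branch = 0.0129·Pd^0.44·e^(0.046·RH+f) = 1.017 μm/a
  Sd branch = 0.0175·Sd^0.57·e^(0.008·RH+0.085·T) = 1.154 μm/a
  r_corr = 1.017 + 1.154 = 2.171 μm/a
carbon steel: f(T) = -0.054·(T−10) [T>10 °C] = -0.4914
  SO₂ term: 1.77·16.8^0.52·exp(0.02·82-0.4914) = 24.21
  Cl⁻ term: 0.102·28.5^0.62·exp(0.033·82+0.04·19.1) = 26.16
  sum: 24.21 + 26.16 → r_corr = 50.37 μm/a
Ordering by μm/a: carbon steel (50.4) > zinc (2.17) > copper (1.91)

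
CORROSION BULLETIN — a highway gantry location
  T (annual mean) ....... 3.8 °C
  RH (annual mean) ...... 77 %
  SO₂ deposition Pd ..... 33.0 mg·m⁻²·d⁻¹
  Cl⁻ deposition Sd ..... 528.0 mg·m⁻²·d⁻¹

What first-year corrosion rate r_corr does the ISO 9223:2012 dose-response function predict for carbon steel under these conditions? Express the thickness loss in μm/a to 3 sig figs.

carbon steel: f(T) = +0.150·(T−10) [T≤10 °C] = -0.9300
  SO₂ term: 1.77·33.0^0.52·exp(0.02·77-0.9300) = 20.07
  Cl⁻ term: 0.102·528.0^0.62·exp(0.033·77+0.04·3.8) = 73.48
  sum: 20.07 + 73.48 → r_corr = 93.55 μm/a

r_corr = 93.6 μm/a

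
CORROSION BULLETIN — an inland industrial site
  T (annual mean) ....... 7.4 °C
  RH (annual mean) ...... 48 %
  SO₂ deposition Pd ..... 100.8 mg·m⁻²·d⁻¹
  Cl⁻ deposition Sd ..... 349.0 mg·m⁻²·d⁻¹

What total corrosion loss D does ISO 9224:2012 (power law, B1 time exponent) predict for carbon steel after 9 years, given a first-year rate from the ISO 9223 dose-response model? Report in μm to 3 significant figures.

carbon steel: temperature factor f = +0.150·(-2.6) = -0.3900
  SO₂ term: 1.77·100.8^0.52·exp(0.02·48-0.3900) = 34.46
  Cl⁻ term: 0.102·349.0^0.62·exp(0.033·48+0.04·7.4) = 25.21
  sum: 34.46 + 25.21 → r_corr = 59.67 μm/a
ISO 9224: D(t) = r_corr · t^b with b = 0.523 (carbon steel, B1)
  D(9) = 59.67 × 9^0.523 = 59.67 × 3.156 = 188.3 μm

D(9) = 188 μm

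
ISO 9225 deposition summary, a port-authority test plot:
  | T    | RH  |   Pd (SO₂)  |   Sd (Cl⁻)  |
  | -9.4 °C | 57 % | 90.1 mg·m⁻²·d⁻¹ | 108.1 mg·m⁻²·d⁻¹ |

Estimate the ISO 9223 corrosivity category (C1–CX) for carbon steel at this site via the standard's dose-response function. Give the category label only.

C2

carbon steel: f(T) = +0.150·(T−10) [T≤10 °C] = -2.9100
  sulphur-dioxide contribution → 3.131 μm/a
  chloride contribution → 8.379 μm/a
  total first-year rate 11.51 μm/a
11.5 μm/a falls in (1.3, 25] for carbon steel → category C2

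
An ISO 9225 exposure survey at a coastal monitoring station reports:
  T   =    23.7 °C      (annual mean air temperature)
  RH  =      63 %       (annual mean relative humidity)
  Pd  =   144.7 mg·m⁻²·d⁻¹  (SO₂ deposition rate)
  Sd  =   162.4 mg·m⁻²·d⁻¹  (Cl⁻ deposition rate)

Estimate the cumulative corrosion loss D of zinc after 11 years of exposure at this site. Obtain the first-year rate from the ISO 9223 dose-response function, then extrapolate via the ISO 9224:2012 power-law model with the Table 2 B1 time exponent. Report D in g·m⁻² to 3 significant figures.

D(11) = 238 g·m⁻²

zinc: T>10 °C ⇒ hinge -0.071·(23.7−10) = -0.9727
  Pd branch = 0.0129·Pd^0.44·e^(0.046·RH+f) = 0.7895 μm/a
  Sd branch = 0.0175·Sd^0.57·e^(0.008·RH+0.085·T) = 3.952 μm/a
  sum: 0.7895 + 3.952 → r_corr = 4.742 μm/a
ISO 9224: D(t) = r_corr · t^b with b = 0.813 (zinc, B1)
  D(11) = 4.742 × 11^0.813 = 4.742 × 7.025 = 33.31 μm
  Mass loss = 33.31 μm × 7.14 g/cm³ = 237.8 g·m⁻²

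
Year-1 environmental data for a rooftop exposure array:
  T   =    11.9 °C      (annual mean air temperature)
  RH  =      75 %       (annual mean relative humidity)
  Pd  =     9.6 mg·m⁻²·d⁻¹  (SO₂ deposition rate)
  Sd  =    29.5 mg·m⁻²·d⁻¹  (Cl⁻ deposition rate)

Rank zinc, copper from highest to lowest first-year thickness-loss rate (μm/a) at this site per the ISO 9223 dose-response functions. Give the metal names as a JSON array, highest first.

zinc: T>10 °C ⇒ hinge -0.071·(11.9−10) = -0.1349
  Pd branch = 0.0129·Pd^0.44·e^(0.046·RH+f) = 0.9605 μm/a
  Cl⁻ term: 0.0175·29.5^0.57·exp(0.008·75+0.085·11.9) = 0.6035
  r_corr = 0.9605 + 0.6035 = 1.564 μm/a
copper: f(T) = -0.080·(T−10) [T>10 °C] = -0.1520
  SO₂ term: 0.0053·9.6^0.26·exp(0.059·75-0.1520) = 0.6846
  Sd branch = 0.01025·Sd^0.27·e^(0.036·RH+0.049·T) = 0.6814 μm/a
  sum: 0.6846 + 0.6814 → r_corr = 1.366 μm/a
Ordering by μm/a: zinc (1.56) > copper (1.37)

["zinc", "copper"]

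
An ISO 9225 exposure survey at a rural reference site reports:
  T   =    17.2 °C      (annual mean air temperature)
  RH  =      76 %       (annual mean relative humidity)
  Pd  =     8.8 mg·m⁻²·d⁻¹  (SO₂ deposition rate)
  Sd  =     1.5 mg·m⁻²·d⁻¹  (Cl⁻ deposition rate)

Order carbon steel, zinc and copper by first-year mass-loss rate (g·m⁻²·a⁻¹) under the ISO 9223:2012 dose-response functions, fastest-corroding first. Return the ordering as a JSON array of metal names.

["carbon steel", "copper", "zinc"]

carbon steel: temperature factor f = -0.054·(7.2) = -0.3888
  SO₂ term: 1.77·8.8^0.52·exp(0.02·76-0.3888) = 17
  Sd branch = 0.102·Sd^0.62·e^(0.033·RH+0.04·T) = 3.205 μm/a
  r_corr = 17 + 3.205 = 20.2 μm/a
  mass loss = 20.2 μm/a × 7.85 g/cm³ = 158.6 g·m⁻²·a⁻¹
zinc: T>10 °C ⇒ hinge -0.071·(17.2−10) = -0.5112
  SO₂ term: 0.0129·8.8^0.44·exp(0.046·76-0.5112) = 0.6644
  Cl⁻ term: 0.0175·1.5^0.57·exp(0.008·76+0.085·17.2) = 0.1747
  r_corr = 0.6644 + 0.1747 = 0.8392 μm/a
  mass loss = 0.8392 μm/a × 7.14 g/cm³ = 5.992 g·m⁻²·a⁻¹
copper: f(T) = -0.080·(T−10) [T>10 °C] = -0.5760
  Pd branch = 0.0053·Pd^0.26·e^(0.059·RH+f) = 0.4646 μm/a
  Cl⁻ term: 0.01025·1.5^0.27·exp(0.036·76+0.049·17.2) = 0.4098
  r_corr = 0.4646 + 0.4098 = 0.8743 μm/a
  mass loss = 0.8743 μm/a × 8.96 g/cm³ = 7.834 g·m⁻²·a⁻¹
Ordering by g·m⁻²·a⁻¹: carbon steel (159) > copper (7.83) > zinc (5.99)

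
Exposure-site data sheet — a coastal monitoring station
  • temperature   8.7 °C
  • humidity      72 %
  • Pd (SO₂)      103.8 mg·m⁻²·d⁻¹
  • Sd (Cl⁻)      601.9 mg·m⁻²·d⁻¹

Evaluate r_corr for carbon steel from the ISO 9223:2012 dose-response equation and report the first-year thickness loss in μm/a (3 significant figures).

carbon steel: T≤10 °C ⇒ hinge +0.150·(8.7−10) = -0.1950
  Pd branch = 1.77·Pd^0.52·e^(0.02·RH+f) = 68.72 μm/a
  Sd branch = 0.102·Sd^0.62·e^(0.033·RH+0.04·T) = 82.21 μm/a
  r_corr = 68.72 + 82.21 = 150.9 μm/a

r_corr = 151 μm/a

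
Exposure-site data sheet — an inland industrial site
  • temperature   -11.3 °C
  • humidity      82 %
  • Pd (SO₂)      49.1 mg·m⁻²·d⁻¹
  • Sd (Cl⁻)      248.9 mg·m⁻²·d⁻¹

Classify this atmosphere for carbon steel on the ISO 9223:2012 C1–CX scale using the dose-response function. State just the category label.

carbon steel: f(T) = +0.150·(T−10) [T≤10 °C] = -3.1950
  Pd branch = 1.77·Pd^0.52·e^(0.02·RH+f) = 2.831 μm/a
  Sd branch = 0.102·Sd^0.62·e^(0.033·RH+0.04·T) = 29.72 μm/a
  sum: 2.831 + 29.72 → r_corr = 32.55 μm/a
Category bounds: 25…50 μm/a bracket r_corr ⇒ C3

C3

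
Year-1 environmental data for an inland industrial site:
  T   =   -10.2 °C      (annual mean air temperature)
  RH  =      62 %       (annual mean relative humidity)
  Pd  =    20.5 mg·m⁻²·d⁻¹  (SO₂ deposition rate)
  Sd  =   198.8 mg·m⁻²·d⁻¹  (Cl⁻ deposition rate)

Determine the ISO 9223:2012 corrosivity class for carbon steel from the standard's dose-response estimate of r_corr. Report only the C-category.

carbon steel: temperature factor f = +0.150·(-20.2) = -3.0300
  sulphur-dioxide contribution → 1.421 μm/a
  chloride contribution → 13.96 μm/a
  ⇒ r_corr(carbon steel) = 15.38 μm/a
ISO 9223 Table 2 (carbon steel): 1.3 < 15.4 ≤ 25 μm/a ⇒ C2

C2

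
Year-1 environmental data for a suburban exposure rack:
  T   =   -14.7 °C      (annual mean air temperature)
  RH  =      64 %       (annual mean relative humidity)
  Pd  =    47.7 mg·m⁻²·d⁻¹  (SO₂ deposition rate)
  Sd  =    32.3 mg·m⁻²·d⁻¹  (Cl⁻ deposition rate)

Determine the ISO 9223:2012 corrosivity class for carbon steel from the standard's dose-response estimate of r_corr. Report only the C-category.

C2

carbon steel: temperature factor f = +0.150·(-24.7) = -3.7050
  sulphur-dioxide contribution → 1.169 μm/a
  chloride contribution → 4.038 μm/a
  total first-year rate 5.207 μm/a
ISO 9223 Table 2 (carbon steel): 1.3 < 5.21 ≤ 25 μm/a ⇒ C2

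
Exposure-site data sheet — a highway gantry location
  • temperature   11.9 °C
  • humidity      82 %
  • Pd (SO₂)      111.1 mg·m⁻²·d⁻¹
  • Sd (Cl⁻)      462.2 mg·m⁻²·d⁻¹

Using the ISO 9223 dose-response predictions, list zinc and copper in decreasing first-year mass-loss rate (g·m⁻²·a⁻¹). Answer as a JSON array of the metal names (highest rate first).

zinc: T>10 °C ⇒ hinge -0.071·(11.9−10) = -0.1349
  SO₂ term: 0.0129·111.1^0.44·exp(0.046·82-0.1349) = 3.893
  Cl⁻ term: 0.0175·462.2^0.57·exp(0.008·82+0.085·11.9) = 3.063
  r_corr = 3.893 + 3.063 = 6.956 μm/a
  mass loss = 6.956 μm/a × 7.14 g/cm³ = 49.67 g·m⁻²·a⁻¹
copper: temperature factor f = -0.080·(1.9) = -0.1520
  SO₂ term: 0.0053·111.1^0.26·exp(0.059·82-0.1520) = 1.956
  Sd branch = 0.01025·Sd^0.27·e^(0.036·RH+0.049·T) = 1.843 μm/a
  r_corr = 1.956 + 1.843 = 3.798 μm/a
  mass loss = 3.798 μm/a × 8.96 g/cm³ = 34.03 g·m⁻²·a⁻¹
Ordering by g·m⁻²·a⁻¹: zinc (49.7) > copper (34)

["zinc", "copper"]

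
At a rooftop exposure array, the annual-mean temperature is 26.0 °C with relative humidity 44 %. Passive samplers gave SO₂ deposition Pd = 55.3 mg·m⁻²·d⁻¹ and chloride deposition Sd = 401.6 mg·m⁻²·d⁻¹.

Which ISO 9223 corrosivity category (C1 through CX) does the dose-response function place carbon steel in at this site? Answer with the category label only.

carbon steel: T>10 °C ⇒ hinge -0.054·(26.0−10) = -0.8640
  SO₂ term: 1.77·55.3^0.52·exp(0.02·44-0.8640) = 14.49
  Cl⁻ term: 0.102·401.6^0.62·exp(0.033·44+0.04·26.0) = 50.72
  sum: 14.49 + 50.72 → r_corr = 65.22 μm/a
65.2 μm/a falls in (50, 80] for carbon steel → category C4

C4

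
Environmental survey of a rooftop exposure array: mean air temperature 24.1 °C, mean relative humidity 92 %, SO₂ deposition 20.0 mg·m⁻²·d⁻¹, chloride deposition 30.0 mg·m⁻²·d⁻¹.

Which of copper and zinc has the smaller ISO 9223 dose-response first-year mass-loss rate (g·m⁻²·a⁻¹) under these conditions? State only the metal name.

zinc

copper: f(T) = -0.080·(T−10) [T>10 °C] = -1.1280
  Pd branch = 0.0053·Pd^0.26·e^(0.059·RH+f) = 0.8512 μm/a
  Sd branch = 0.01025·Sd^0.27·e^(0.036·RH+0.049·T) = 2.295 μm/a
  r_corr = 0.8512 + 2.295 = 3.146 μm/a
  mass loss = 3.146 μm/a × 8.96 g/cm³ = 28.19 g·m⁻²·a⁻¹
zinc: temperature factor f = -0.071·(14.1) = -1.0011
  SO₂ term: 0.0129·20.0^0.44·exp(0.046·92-1.0011) = 1.22
  Cl⁻ term: 0.0175·30.0^0.57·exp(0.008·92+0.085·24.1) = 1.969
  sum: 1.22 + 1.969 → r_corr = 3.189 μm/a
  mass loss = 3.189 μm/a × 7.14 g/cm³ = 22.77 g·m⁻²·a⁻¹
Ordering by g·m⁻²·a⁻¹: copper (28.2) > zinc (22.8)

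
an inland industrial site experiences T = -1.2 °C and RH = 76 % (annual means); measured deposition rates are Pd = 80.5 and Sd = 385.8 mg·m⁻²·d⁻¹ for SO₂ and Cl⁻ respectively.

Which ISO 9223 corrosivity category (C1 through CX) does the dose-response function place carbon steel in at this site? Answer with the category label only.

C4

carbon steel: f(T) = +0.150·(T−10) [T≤10 °C] = -1.6800
  SO₂ term: 1.77·80.5^0.52·exp(0.02·76-1.6800) = 14.77
  Cl⁻ term: 0.102·385.8^0.62·exp(0.033·76+0.04·-1.2) = 47.92
  r_corr = 14.77 + 47.92 = 62.69 μm/a
62.7 μm/a falls in (50, 80] for carbon steel → category C4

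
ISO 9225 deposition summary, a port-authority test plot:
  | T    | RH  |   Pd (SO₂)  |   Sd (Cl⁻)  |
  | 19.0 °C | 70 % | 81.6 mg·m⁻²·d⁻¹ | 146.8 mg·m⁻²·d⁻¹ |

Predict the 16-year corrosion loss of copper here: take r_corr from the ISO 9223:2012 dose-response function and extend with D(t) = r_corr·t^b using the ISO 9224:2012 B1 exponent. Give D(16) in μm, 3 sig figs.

D(16) = 11.1 μm

copper: T>10 °C ⇒ hinge -0.080·(19.0−10) = -0.7200
  SO₂ term: 0.0053·81.6^0.26·exp(0.059·70-0.7200) = 0.5038
  Cl⁻ term: 0.01025·146.8^0.27·exp(0.036·70+0.049·19.0) = 1.243
  sum: 0.5038 + 1.243 → r_corr = 1.747 μm/a
Power-law: D(16) = r_corr · 16^0.667
  D(16) = 1.747 × 16^0.667 = 1.747 × 6.355 = 11.1 μm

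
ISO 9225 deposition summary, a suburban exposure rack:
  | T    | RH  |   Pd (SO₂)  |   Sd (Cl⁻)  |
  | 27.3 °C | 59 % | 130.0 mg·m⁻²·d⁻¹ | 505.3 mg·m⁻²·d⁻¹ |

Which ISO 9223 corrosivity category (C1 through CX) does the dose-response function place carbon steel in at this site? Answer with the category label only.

carbon steel: f(T) = -0.054·(T−10) [T>10 °C] = -0.9342
  Pd branch = 1.77·Pd^0.52·e^(0.02·RH+f) = 28.44 μm/a
  Cl⁻ term: 0.102·505.3^0.62·exp(0.033·59+0.04·27.3) = 101.1
  r_corr = 28.44 + 101.1 = 129.5 μm/a
Category bounds: 80…200 μm/a bracket r_corr ⇒ C5

C5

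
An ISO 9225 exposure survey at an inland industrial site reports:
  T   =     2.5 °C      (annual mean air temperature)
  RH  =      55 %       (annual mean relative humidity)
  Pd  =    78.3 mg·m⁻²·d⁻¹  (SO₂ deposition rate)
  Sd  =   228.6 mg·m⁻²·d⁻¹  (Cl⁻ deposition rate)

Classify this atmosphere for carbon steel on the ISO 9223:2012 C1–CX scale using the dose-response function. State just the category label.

carbon steel: f(T) = +0.150·(T−10) [T≤10 °C] = -1.1250
  Pd branch = 1.77·Pd^0.52·e^(0.02·RH+f) = 16.67 μm/a
  Cl⁻ term: 0.102·228.6^0.62·exp(0.033·55+0.04·2.5) = 20.09
  r_corr = 16.67 + 20.09 = 36.75 μm/a
Category bounds: 25…50 μm/a bracket r_corr ⇒ C3

C3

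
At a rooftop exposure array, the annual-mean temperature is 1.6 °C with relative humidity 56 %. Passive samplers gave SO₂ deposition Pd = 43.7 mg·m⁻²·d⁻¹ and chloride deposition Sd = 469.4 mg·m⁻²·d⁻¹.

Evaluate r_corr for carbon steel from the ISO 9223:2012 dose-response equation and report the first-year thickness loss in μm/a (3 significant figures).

r_corr = 42.3 μm/a

carbon steel: f(T) = +0.150·(T−10) [T≤10 °C] = -1.2600
  Pd branch = 1.77·Pd^0.52·e^(0.02·RH+f) = 10.97 μm/a
  Sd branch = 0.102·Sd^0.62·e^(0.033·RH+0.04·T) = 31.28 μm/a
  r_corr = 10.97 + 31.28 = 42.25 μm/a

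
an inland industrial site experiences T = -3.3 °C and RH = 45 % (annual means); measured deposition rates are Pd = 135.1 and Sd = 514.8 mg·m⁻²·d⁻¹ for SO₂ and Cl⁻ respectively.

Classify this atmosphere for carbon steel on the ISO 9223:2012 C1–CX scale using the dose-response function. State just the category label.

C3

carbon steel: temperature factor f = +0.150·(-13.3) = -1.9950
  Pd branch = 1.77·Pd^0.52·e^(0.02·RH+f) = 7.592 μm/a
  Sd branch = 0.102·Sd^0.62·e^(0.033·RH+0.04·T) = 18.94 μm/a
  sum: 7.592 + 18.94 → r_corr = 26.53 μm/a
26.5 μm/a falls in (25, 50] for carbon steel → category C3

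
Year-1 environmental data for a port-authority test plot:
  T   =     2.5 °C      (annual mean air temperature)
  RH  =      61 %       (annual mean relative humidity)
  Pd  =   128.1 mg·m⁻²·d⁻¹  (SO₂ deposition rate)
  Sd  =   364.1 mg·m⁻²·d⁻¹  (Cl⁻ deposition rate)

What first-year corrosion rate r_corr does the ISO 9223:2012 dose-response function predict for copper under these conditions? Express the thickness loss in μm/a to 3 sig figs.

copper: temperature factor f = +0.126·(-7.5) = -0.9450
  sulphur-dioxide contribution → 0.266 μm/a
  chloride contribution → 0.5119 μm/a
  total first-year rate 0.7779 μm/a

r_corr = 0.778 μm/a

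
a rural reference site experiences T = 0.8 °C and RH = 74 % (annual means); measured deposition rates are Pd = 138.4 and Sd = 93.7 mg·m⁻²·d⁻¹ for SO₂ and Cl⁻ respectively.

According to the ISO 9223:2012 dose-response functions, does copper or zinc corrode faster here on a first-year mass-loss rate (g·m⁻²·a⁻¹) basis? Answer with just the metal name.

zinc

copper: f(T) = +0.126·(T−10) [T≤10 °C] = -1.1592
  sulphur-dioxide contribution → 0.4717 μm/a
  chloride contribution → 0.5213 μm/a
  total first-year rate 0.993 μm/a
  mass loss = 0.993 μm/a × 8.96 g/cm³ = 8.897 g·m⁻²·a⁻¹
zinc: temperature factor f = +0.038·(-9.2) = -0.3496
  sulphur-dioxide contribution → 2.394 μm/a
  chloride contribution → 0.4504 μm/a
  total first-year rate 2.845 μm/a
  mass loss = 2.845 μm/a × 7.14 g/cm³ = 20.31 g·m⁻²·a⁻¹
Ordering by g·m⁻²·a⁻¹: zinc (20.3) > copper (8.9)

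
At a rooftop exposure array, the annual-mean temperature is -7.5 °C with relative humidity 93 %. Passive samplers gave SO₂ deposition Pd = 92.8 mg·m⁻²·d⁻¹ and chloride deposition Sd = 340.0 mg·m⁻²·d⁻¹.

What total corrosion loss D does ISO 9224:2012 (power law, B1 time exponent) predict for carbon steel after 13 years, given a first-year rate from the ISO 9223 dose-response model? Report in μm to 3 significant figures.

D(13) = 264 μm

carbon steel: f(T) = +0.150·(T−10) [T≤10 °C] = -2.6250
  Pd branch = 1.77·Pd^0.52·e^(0.02·RH+f) = 8.687 μm/a
  Cl⁻ term: 0.102·340.0^0.62·exp(0.033·93+0.04·-7.5) = 60.35
  sum: 8.687 + 60.35 → r_corr = 69.04 μm/a
Power-law: D(13) = r_corr · 13^0.523
  D(13) = 69.04 × 13^0.523 = 69.04 × 3.825 = 264 μm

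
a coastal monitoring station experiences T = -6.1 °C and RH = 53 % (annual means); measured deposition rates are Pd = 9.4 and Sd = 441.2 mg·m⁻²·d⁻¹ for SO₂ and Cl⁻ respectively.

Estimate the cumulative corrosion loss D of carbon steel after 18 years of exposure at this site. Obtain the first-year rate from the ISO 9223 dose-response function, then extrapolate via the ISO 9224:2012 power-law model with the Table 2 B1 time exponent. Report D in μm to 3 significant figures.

carbon steel: temperature factor f = +0.150·(-16.1) = -2.4150
  SO₂ term: 1.77·9.4^0.52·exp(0.02·53-2.4150) = 1.464
  Sd branch = 0.102·Sd^0.62·e^(0.033·RH+0.04·T) = 20.04 μm/a
  r_corr = 1.464 + 20.04 = 21.5 μm/a
Long-term exponent b (ISO 9224 Table 2, B1) = 0.523
  D(18) = 21.5 × 18^0.523 = 21.5 × 4.534 = 97.5 μm

D(18) = 97.5 μm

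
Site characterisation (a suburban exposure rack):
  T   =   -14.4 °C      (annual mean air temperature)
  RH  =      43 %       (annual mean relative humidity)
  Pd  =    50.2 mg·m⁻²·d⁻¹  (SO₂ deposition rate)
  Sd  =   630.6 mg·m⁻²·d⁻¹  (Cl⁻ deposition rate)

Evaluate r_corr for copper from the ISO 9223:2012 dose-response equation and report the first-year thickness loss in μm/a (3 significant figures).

r_corr = 0.144 μm/a

copper: T≤10 °C ⇒ hinge +0.126·(-14.4−10) = -3.0744
  Pd branch = 0.0053·Pd^0.26·e^(0.059·RH+f) = 0.008572 μm/a
  Sd branch = 0.01025·Sd^0.27·e^(0.036·RH+0.049·T) = 0.1357 μm/a
  sum: 0.008572 + 0.1357 → r_corr = 0.1442 μm/a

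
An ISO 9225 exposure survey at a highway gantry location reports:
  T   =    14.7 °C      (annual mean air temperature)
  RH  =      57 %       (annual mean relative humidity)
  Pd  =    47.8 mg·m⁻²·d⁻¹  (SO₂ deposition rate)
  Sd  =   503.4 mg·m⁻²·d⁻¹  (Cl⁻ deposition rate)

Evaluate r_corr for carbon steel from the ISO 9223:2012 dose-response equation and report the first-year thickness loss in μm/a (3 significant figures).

r_corr = 89.1 μm/a

carbon steel: f(T) = -0.054·(T−10) [T>10 °C] = -0.2538
  Pd branch = 1.77·Pd^0.52·e^(0.02·RH+f) = 32.07 μm/a
  Cl⁻ term: 0.102·503.4^0.62·exp(0.033·57+0.04·14.7) = 57.02
  r_corr = 32.07 + 57.02 = 89.1 μm/a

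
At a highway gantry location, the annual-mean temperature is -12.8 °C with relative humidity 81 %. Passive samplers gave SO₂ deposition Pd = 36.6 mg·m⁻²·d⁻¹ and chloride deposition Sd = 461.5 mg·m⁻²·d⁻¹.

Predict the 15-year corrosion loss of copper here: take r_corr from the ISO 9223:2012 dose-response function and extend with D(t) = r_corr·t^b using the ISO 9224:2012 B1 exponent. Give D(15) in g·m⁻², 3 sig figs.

D(15) = 33.9 g·m⁻²

copper: f(T) = +0.126·(T−10) [T≤10 °C] = -2.8728
  Pd branch = 0.0053·Pd^0.26·e^(0.059·RH+f) = 0.09091 μm/a
  Sd branch = 0.01025·Sd^0.27·e^(0.036·RH+0.049·T) = 0.5297 μm/a
  r_corr = 0.09091 + 0.5297 = 0.6207 μm/a
Power-law: D(15) = r_corr · 15^0.667
  D(15) = 0.6207 × 15^0.667 = 0.6207 × 6.088 = 3.778 μm
  Mass loss = 3.778 μm × 8.96 g/cm³ = 33.85 g·m⁻²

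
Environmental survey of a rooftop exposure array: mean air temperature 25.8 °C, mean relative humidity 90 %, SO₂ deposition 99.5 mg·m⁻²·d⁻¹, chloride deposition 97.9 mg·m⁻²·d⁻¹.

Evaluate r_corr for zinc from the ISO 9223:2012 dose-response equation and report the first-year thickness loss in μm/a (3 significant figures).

r_corr = 6.39 μm/a

zinc: f(T) = -0.071·(T−10) [T>10 °C] = -1.1218
  Pd branch = 0.0129·Pd^0.44·e^(0.046·RH+f) = 1.997 μm/a
  Sd branch = 0.0175·Sd^0.57·e^(0.008·RH+0.085·T) = 4.394 μm/a
  sum: 1.997 + 4.394 → r_corr = 6.391 μm/a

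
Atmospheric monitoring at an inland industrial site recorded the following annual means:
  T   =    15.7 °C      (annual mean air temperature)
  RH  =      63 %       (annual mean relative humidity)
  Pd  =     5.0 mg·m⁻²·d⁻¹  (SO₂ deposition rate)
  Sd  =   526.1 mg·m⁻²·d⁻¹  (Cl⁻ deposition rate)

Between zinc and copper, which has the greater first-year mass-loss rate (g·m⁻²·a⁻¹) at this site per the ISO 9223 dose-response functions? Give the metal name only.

zinc

zinc: temperature factor f = -0.071·(5.7) = -0.4047
  SO₂ term: 0.0129·5.0^0.44·exp(0.046·63-0.4047) = 0.3169
  Cl⁻ term: 0.0175·526.1^0.57·exp(0.008·63+0.085·15.7) = 3.913
  r_corr = 0.3169 + 3.913 = 4.23 μm/a
  mass loss = 4.23 μm/a × 7.14 g/cm³ = 30.2 g·m⁻²·a⁻¹
copper: f(T) = -0.080·(T−10) [T>10 °C] = -0.4560
  SO₂ term: 0.0053·5.0^0.26·exp(0.059·63-0.4560) = 0.21
  Sd branch = 0.01025·Sd^0.27·e^(0.036·RH+0.049·T) = 1.16 μm/a
  sum: 0.21 + 1.16 → r_corr = 1.37 μm/a
  mass loss = 1.37 μm/a × 8.96 g/cm³ = 12.28 g·m⁻²·a⁻¹
Ordering by g·m⁻²·a⁻¹: zinc (30.2) > copper (12.3)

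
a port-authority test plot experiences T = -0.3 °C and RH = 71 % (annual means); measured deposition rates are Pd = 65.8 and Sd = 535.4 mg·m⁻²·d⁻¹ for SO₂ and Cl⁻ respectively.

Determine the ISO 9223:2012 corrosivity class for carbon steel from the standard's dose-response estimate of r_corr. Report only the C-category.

C4

carbon steel: T≤10 °C ⇒ hinge +0.150·(-0.3−10) = -1.5450
  Pd branch = 1.77·Pd^0.52·e^(0.02·RH+f) = 13.78 μm/a
  Sd branch = 0.102·Sd^0.62·e^(0.033·RH+0.04·T) = 51.61 μm/a
  sum: 13.78 + 51.61 → r_corr = 65.39 μm/a
65.4 μm/a falls in (50, 80] for carbon steel → category C4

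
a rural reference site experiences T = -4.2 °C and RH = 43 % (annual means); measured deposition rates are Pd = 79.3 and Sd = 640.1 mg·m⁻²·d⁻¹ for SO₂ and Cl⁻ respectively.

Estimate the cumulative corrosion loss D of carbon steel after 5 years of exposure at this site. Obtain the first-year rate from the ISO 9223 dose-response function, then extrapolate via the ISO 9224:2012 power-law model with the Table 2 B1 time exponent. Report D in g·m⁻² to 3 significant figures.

carbon steel: T≤10 °C ⇒ hinge +0.150·(-4.2−10) = -2.1300
  Pd branch = 1.77·Pd^0.52·e^(0.02·RH+f) = 4.831 μm/a
  Cl⁻ term: 0.102·640.1^0.62·exp(0.033·43+0.04·-4.2) = 19.58
  r_corr = 4.831 + 19.58 = 24.41 μm/a
Power-law: D(5) = r_corr · 5^0.523
  D(5) = 24.41 × 5^0.523 = 24.41 × 2.32 = 56.64 μm
  Mass loss = 56.64 μm × 7.85 g/cm³ = 444.6 g·m⁻²

D(5) = 445 g·m⁻²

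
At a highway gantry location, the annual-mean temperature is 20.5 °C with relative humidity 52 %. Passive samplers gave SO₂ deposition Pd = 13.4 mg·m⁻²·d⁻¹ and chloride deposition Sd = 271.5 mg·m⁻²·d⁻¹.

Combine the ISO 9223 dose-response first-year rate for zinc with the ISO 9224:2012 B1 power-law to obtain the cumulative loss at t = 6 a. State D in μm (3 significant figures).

zinc: temperature factor f = -0.071·(10.5) = -0.7455
  SO₂ term: 0.0129·13.4^0.44·exp(0.046·52-0.7455) = 0.2097
  Sd branch = 0.0175·Sd^0.57·e^(0.008·RH+0.085·T) = 3.696 μm/a
  sum: 0.2097 + 3.696 → r_corr = 3.906 μm/a
ISO 9224: D(t) = r_corr · t^b with b = 0.813 (zinc, B1)
  D(6) = 3.906 × 6^0.813 = 3.906 × 4.292 = 16.76 μm

D(6) = 16.8 μm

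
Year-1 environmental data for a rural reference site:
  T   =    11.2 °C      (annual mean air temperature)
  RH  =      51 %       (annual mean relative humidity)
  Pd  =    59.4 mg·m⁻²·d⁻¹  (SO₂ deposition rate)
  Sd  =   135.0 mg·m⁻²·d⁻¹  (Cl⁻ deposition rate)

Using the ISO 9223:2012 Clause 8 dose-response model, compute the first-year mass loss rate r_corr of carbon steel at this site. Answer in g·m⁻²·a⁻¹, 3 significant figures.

carbon steel: temperature factor f = -0.054·(1.2) = -0.0648
  sulphur-dioxide contribution → 38.48 μm/a
  chloride contribution → 17.98 μm/a
  total first-year rate 56.46 μm/a
Convert to mass loss: 56.46 μm/a × 7.85 g/cm³ = 443.2 g·m⁻²·a⁻¹

r_corr = 443 g·m⁻²·a⁻¹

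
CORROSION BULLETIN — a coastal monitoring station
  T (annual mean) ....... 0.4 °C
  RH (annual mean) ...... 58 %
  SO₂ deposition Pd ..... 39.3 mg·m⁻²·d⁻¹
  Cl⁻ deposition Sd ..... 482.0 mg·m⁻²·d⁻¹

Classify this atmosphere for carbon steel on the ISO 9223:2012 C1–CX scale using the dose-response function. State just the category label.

C3

carbon steel: f(T) = +0.150·(T−10) [T≤10 °C] = -1.4400
  Pd branch = 1.77·Pd^0.52·e^(0.02·RH+f) = 9.025 μm/a
  Cl⁻ term: 0.102·482.0^0.62·exp(0.033·58+0.04·0.4) = 32.38
  r_corr = 9.025 + 32.38 = 41.41 μm/a
ISO 9223 Table 2 (carbon steel): 25 < 41.4 ≤ 50 μm/a ⇒ C3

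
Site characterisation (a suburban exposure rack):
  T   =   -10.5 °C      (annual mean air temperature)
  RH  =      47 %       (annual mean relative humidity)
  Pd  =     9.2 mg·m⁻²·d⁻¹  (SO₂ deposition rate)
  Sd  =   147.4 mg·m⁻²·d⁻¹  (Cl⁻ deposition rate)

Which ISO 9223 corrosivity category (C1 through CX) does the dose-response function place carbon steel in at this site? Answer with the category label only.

carbon steel: T≤10 °C ⇒ hinge +0.150·(-10.5−10) = -3.0750
  Pd branch = 1.77·Pd^0.52·e^(0.02·RH+f) = 0.6636 μm/a
  Sd branch = 0.102·Sd^0.62·e^(0.033·RH+0.04·T) = 6.986 μm/a
  sum: 0.6636 + 6.986 → r_corr = 7.65 μm/a
Category bounds: 1.3…25 μm/a bracket r_corr ⇒ C2

C2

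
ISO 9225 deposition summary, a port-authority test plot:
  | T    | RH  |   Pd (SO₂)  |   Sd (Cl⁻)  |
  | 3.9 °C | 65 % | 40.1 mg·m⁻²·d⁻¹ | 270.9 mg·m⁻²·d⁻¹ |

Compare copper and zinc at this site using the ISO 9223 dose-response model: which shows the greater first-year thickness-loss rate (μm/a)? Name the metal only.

zinc

copper: temperature factor f = +0.126·(-6.1) = -0.7686
  SO₂ term: 0.0053·40.1^0.26·exp(0.059·65-0.7686) = 0.297
  Sd branch = 0.01025·Sd^0.27·e^(0.036·RH+0.049·T) = 0.5846 μm/a
  r_corr = 0.297 + 0.5846 = 0.8816 μm/a
zinc: f(T) = +0.038·(T−10) [T≤10 °C] = -0.2318
  SO₂ term: 0.0129·40.1^0.44·exp(0.046·65-0.2318) = 1.032
  Sd branch = 0.0175·Sd^0.57·e^(0.008·RH+0.085·T) = 0.9989 μm/a
  r_corr = 1.032 + 0.9989 = 2.031 μm/a
Ordering by μm/a: zinc (2.03) > copper (0.882)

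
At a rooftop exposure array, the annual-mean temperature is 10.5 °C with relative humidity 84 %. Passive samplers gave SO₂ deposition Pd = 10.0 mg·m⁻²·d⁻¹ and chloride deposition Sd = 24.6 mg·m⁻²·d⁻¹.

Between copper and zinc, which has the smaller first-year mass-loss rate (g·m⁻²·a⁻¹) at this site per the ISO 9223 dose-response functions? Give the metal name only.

copper: temperature factor f = -0.080·(0.5) = -0.0400
  Pd branch = 0.0053·Pd^0.26·e^(0.059·RH+f) = 1.316 μm/a
  Sd branch = 0.01025·Sd^0.27·e^(0.036·RH+0.049·T) = 0.8376 μm/a
  sum: 1.316 + 0.8376 → r_corr = 2.154 μm/a
  mass loss = 2.154 μm/a × 8.96 g/cm³ = 19.3 g·m⁻²·a⁻¹
zinc: temperature factor f = -0.071·(0.5) = -0.0355
  SO₂ term: 0.0129·10.0^0.44·exp(0.046·84-0.0355) = 1.634
  Cl⁻ term: 0.0175·24.6^0.57·exp(0.008·84+0.085·10.5) = 0.5192
  r_corr = 1.634 + 0.5192 = 2.153 μm/a
  mass loss = 2.153 μm/a × 7.14 g/cm³ = 15.37 g·m⁻²·a⁻¹
Ordering by g·m⁻²·a⁻¹: copper (19.3) > zinc (15.4)

zinc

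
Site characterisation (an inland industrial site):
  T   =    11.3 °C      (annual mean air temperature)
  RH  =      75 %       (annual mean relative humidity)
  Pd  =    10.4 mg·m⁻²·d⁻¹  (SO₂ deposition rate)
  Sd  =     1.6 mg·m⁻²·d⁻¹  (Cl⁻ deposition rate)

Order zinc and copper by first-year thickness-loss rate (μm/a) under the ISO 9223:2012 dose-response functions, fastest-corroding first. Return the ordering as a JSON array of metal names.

["zinc", "copper"]

zinc: f(T) = -0.071·(T−10) [T>10 °C] = -0.0923
  Pd branch = 0.0129·Pd^0.44·e^(0.046·RH+f) = 1.038 μm/a
  Cl⁻ term: 0.0175·1.6^0.57·exp(0.008·75+0.085·11.3) = 0.1089
  r_corr = 1.038 + 0.1089 = 1.147 μm/a
copper: f(T) = -0.080·(T−10) [T>10 °C] = -0.1040
  SO₂ term: 0.0053·10.4^0.26·exp(0.059·75-0.1040) = 0.7333
  Cl⁻ term: 0.01025·1.6^0.27·exp(0.036·75+0.049·11.3) = 0.3012
  sum: 0.7333 + 0.3012 → r_corr = 1.035 μm/a
Ordering by μm/a: zinc (1.15) > copper (1.03)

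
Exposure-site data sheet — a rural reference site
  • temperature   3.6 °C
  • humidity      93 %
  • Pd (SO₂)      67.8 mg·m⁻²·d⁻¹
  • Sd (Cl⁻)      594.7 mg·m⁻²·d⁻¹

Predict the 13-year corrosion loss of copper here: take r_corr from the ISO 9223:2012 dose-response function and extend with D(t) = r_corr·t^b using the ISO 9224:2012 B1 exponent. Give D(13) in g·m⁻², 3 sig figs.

D(13) = 182 g·m⁻²

copper: f(T) = +0.126·(T−10) [T≤10 °C] = -0.8064
  sulphur-dioxide contribution → 1.711 μm/a
  chloride contribution → 1.952 μm/a
  ⇒ r_corr(copper) = 3.662 μm/a
ISO 9224: D(t) = r_corr · t^b with b = 0.667 (copper, B1)
  D(13) = 3.662 × 13^0.667 = 3.662 × 5.534 = 20.27 μm
  Mass loss = 20.27 μm × 8.96 g/cm³ = 181.6 g·m⁻²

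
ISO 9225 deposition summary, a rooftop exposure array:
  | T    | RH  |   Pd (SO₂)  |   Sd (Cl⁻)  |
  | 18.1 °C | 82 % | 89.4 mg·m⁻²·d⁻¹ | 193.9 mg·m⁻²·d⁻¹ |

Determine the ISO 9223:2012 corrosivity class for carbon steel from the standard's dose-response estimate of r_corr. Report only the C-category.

carbon steel: temperature factor f = -0.054·(8.1) = -0.4374
  Pd branch = 1.77·Pd^0.52·e^(0.02·RH+f) = 60.95 μm/a
  Sd branch = 0.102·Sd^0.62·e^(0.033·RH+0.04·T) = 82.51 μm/a
  r_corr = 60.95 + 82.51 = 143.5 μm/a
Category bounds: 80…200 μm/a bracket r_corr ⇒ C5

C5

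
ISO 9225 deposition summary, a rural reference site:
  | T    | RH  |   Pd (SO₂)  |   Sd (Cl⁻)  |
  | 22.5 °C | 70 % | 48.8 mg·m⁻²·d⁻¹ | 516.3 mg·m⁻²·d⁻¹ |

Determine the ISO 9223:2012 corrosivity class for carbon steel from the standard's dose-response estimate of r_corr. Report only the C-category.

C5

carbon steel: temperature factor f = -0.054·(12.5) = -0.6750
  SO₂ term: 1.77·48.8^0.52·exp(0.02·70-0.6750) = 27.59
  Sd branch = 0.102·Sd^0.62·e^(0.033·RH+0.04·T) = 121.5 μm/a
  r_corr = 27.59 + 121.5 = 149.1 μm/a
Category bounds: 80…200 μm/a bracket r_corr ⇒ C5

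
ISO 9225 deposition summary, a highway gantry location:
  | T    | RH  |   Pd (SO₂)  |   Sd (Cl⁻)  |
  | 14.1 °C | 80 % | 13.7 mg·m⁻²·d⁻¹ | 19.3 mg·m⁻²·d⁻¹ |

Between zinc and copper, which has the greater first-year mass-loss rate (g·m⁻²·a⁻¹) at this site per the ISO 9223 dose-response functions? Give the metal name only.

copper

zinc: f(T) = -0.071·(T−10) [T>10 °C] = -0.2911
  sulphur-dioxide contribution → 1.209 μm/a
  chloride contribution → 0.5946 μm/a
  ⇒ r_corr(zinc) = 1.804 μm/a
  mass loss = 1.804 μm/a × 7.14 g/cm³ = 12.88 g·m⁻²·a⁻¹
copper: T>10 °C ⇒ hinge -0.080·(14.1−10) = -0.3280
  sulphur-dioxide contribution → 0.8458 μm/a
  chloride contribution → 0.8103 μm/a
  total first-year rate 1.656 μm/a
  mass loss = 1.656 μm/a × 8.96 g/cm³ = 14.84 g·m⁻²·a⁻¹
Ordering by g·m⁻²·a⁻¹: copper (14.8) > zinc (12.9)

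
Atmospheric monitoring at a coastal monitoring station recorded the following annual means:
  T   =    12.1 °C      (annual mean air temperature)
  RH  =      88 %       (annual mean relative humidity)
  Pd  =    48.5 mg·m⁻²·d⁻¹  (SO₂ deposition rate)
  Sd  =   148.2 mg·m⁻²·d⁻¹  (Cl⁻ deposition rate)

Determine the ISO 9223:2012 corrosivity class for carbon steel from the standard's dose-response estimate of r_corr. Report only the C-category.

C5

carbon steel: temperature factor f = -0.054·(2.1) = -0.1134
  sulphur-dioxide contribution → 69.13 μm/a
  chloride contribution → 66.98 μm/a
  total first-year rate 136.1 μm/a
Category bounds: 80…200 μm/a bracket r_corr ⇒ C5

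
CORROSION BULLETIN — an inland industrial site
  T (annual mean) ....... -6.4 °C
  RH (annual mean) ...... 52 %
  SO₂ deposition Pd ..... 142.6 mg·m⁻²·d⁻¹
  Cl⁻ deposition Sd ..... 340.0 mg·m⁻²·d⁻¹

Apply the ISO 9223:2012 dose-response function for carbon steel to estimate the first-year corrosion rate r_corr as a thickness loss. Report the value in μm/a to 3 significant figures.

r_corr = 21.9 μm/a

carbon steel: f(T) = +0.150·(T−10) [T≤10 °C] = -2.4600
  sulphur-dioxide contribution → 5.642 μm/a
  chloride contribution → 16.3 μm/a
  ⇒ r_corr(carbon steel) = 21.94 μm/a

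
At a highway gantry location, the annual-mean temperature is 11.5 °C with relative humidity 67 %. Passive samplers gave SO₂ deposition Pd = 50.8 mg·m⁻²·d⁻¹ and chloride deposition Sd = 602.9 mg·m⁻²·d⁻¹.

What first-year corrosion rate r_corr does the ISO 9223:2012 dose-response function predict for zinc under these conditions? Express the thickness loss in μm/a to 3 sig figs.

zinc: temperature factor f = -0.071·(1.5) = -0.1065
  sulphur-dioxide contribution → 1.424 μm/a
  chloride contribution → 3.056 μm/a
  total first-year rate 4.479 μm/a

r_corr = 4.48 μm/a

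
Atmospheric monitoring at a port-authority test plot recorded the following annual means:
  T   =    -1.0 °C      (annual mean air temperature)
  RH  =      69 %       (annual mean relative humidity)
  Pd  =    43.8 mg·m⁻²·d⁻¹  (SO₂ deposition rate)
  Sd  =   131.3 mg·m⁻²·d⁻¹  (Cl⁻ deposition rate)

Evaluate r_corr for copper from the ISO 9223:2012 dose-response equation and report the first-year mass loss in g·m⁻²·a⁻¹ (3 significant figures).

r_corr = 5.77 g·m⁻²·a⁻¹

copper: f(T) = +0.126·(T−10) [T≤10 °C] = -1.3860
  sulphur-dioxide contribution → 0.2076 μm/a
  chloride contribution → 0.4367 μm/a
  ⇒ r_corr(copper) = 0.6442 μm/a
Convert to mass loss: 0.6442 μm/a × 8.96 g/cm³ = 5.772 g·m⁻²·a⁻¹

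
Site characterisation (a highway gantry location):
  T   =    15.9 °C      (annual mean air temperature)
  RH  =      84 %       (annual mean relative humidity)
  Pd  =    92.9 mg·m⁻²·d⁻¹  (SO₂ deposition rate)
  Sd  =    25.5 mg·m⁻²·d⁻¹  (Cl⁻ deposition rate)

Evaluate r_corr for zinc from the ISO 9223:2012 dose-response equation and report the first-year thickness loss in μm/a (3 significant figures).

r_corr = 3.81 μm/a

zinc: f(T) = -0.071·(T−10) [T>10 °C] = -0.4189
  Pd branch = 0.0129·Pd^0.44·e^(0.046·RH+f) = 2.97 μm/a
  Cl⁻ term: 0.0175·25.5^0.57·exp(0.008·84+0.085·15.9) = 0.8386
  r_corr = 2.97 + 0.8386 = 3.808 μm/a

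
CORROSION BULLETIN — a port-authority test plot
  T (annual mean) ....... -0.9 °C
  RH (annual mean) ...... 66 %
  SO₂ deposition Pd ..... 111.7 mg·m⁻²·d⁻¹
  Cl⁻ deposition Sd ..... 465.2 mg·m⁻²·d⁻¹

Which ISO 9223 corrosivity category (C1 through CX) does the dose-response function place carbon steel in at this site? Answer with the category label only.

C4

carbon steel: T≤10 °C ⇒ hinge +0.150·(-0.9−10) = -1.6350
  SO₂ term: 1.77·111.7^0.52·exp(0.02·66-1.6350) = 15
  Cl⁻ term: 0.102·465.2^0.62·exp(0.033·66+0.04·-0.9) = 39.16
  r_corr = 15 + 39.16 = 54.16 μm/a
ISO 9223 Table 2 (carbon steel): 50 < 54.2 ≤ 80 μm/a ⇒ C4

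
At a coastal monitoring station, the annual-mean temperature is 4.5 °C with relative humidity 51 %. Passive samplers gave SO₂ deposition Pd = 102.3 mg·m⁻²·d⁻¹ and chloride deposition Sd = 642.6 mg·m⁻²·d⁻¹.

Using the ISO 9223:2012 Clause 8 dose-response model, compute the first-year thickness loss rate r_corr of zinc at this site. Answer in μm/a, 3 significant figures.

zinc: f(T) = +0.038·(T−10) [T≤10 °C] = -0.2090
  Pd branch = 0.0129·Pd^0.44·e^(0.046·RH+f) = 0.8376 μm/a
  Cl⁻ term: 0.0175·642.6^0.57·exp(0.008·51+0.085·4.5) = 1.538
  sum: 0.8376 + 1.538 → r_corr = 2.375 μm/a

r_corr = 2.38 μm/a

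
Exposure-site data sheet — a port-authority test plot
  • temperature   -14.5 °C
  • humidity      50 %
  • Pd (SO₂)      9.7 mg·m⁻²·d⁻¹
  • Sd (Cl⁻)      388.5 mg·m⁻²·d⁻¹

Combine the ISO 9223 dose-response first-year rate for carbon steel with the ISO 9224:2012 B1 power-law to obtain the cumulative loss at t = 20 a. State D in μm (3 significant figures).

D(20) = 59.3 μm

carbon steel: f(T) = +0.150·(T−10) [T≤10 °C] = -3.6750
  sulphur-dioxide contribution → 0.3975 μm/a
  chloride contribution → 11.99 μm/a
  ⇒ r_corr(carbon steel) = 12.38 μm/a
ISO 9224: D(t) = r_corr · t^b with b = 0.523 (carbon steel, B1)
  D(20) = 12.38 × 20^0.523 = 12.38 × 4.791 = 59.34 μm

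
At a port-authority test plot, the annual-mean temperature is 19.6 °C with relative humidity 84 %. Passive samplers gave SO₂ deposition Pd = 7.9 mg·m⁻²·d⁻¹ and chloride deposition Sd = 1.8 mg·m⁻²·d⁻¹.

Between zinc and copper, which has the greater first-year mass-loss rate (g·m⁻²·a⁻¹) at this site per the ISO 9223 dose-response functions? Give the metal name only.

zinc: f(T) = -0.071·(T−10) [T>10 °C] = -0.6816
  Pd branch = 0.0129·Pd^0.44·e^(0.046·RH+f) = 0.772 μm/a
  Cl⁻ term: 0.0175·1.8^0.57·exp(0.008·84+0.085·19.6) = 0.2535
  r_corr = 0.772 + 0.2535 = 1.026 μm/a
  mass loss = 1.026 μm/a × 7.14 g/cm³ = 7.322 g·m⁻²·a⁻¹
copper: temperature factor f = -0.080·(9.6) = -0.7680
  Pd branch = 0.0053·Pd^0.26·e^(0.059·RH+f) = 0.5977 μm/a
  Sd branch = 0.01025·Sd^0.27·e^(0.036·RH+0.049·T) = 0.6457 μm/a
  r_corr = 0.5977 + 0.6457 = 1.243 μm/a
  mass loss = 1.243 μm/a × 8.96 g/cm³ = 11.14 g·m⁻²·a⁻¹
Ordering by g·m⁻²·a⁻¹: copper (11.1) > zinc (7.32)

copper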